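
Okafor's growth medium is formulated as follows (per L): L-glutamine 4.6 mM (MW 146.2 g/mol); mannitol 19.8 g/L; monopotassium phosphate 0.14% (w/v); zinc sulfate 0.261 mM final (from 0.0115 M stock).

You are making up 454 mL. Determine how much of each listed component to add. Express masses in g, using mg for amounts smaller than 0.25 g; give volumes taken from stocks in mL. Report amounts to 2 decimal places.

L-glutamine 0.31 g; mannitol 8.99 g; monopotassium phosphate 0.64 g; zinc sulfate 10.30 mL

Scale factor relative to 1 L: 0.454.
L-glutamine: 4.6 mmol/L × 146.2 g/mol × 0.454 L ÷ 1000 = 0.31 g
mannitol: 19.8 g/L × 0.454 L = 8.99 g
monopotassium phosphate: 0.14% w/v = 1.4 g/L → 1.4 × 0.454 L = 0.64 g
zinc sulfate: V = C2·V2/C1 = 0.261 mM × 454 mL ÷ 11.5 mM = 10.30 mL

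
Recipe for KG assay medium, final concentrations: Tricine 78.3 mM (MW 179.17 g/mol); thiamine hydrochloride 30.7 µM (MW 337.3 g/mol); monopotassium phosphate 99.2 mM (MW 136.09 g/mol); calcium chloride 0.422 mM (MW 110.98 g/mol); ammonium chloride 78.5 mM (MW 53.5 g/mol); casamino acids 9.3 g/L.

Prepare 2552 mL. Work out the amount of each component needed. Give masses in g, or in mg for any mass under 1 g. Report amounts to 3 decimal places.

Tricine 35.802 g; thiamine hydrochloride 26.426 mg; monopotassium phosphate 34.452 g; calcium chloride 119.519 mg; ammonium chloride 10.718 g; casamino acids 23.734 g

Working volume: 2552 mL = 2.552 L.
Tricine: 78.3 mmol/L × 179.17 g/mol × 2.552 L ÷ 1000 = 35.802 g
thiamine hydrochloride: 30.7 µmol/L × 337.3 g/mol × 2.552 L ÷ 1000 = 26.426 mg
monopotassium phosphate: 99.2 mmol/L × 136.09 g/mol × 2.552 L ÷ 1000 = 34.452 g
calcium chloride: 0.422 mmol/L × 110.98 mg/mmol × 2.552 L = 119.519 mg
ammonium chloride: 78.5 mmol/L × 53.5 g/mol × 2.552 L ÷ 1000 = 10.718 g
casamino acids: 9.3 g/L × 2.552 L = 23.734 g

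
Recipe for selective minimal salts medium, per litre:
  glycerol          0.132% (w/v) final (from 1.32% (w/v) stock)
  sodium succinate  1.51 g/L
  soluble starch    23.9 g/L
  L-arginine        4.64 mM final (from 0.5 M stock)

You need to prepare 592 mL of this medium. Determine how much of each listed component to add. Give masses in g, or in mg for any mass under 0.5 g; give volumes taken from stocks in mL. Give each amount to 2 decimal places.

Working volume: 592 mL = 0.592 L.
glycerol: C1V1 = C2V2 → 0.132% ÷ 1.32% × 592 mL = 59.20 mL
sodium succinate: 1.51 g/L × 0.592 L = 0.89 g
soluble starch: 23.9 g/L × 0.592 L = 14.15 g
L-arginine: V = C2·V2/C1 = 4.64 mM × 592 mL ÷ 500 mM = 5.49 mL

glycerol 59.20 mL; sodium succinate 0.89 g; soluble starch 14.15 g; L-arginine 5.49 mL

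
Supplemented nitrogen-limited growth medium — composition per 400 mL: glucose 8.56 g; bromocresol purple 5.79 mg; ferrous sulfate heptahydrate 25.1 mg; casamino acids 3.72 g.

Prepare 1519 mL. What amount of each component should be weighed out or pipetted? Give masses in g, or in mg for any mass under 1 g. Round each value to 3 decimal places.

glucose 32.507 g; bromocresol purple 21.988 mg; ferrous sulfate heptahydrate 95.317 mg; casamino acids 14.127 g

Scale factor = 1519 mL / 400 mL = 3.7975.
glucose: 8.56 g × (1519 mL / 400 mL) = 32.507 g
bromocresol purple: 5.79 mg × (1519 mL / 400 mL) = 21.988 mg
ferrous sulfate heptahydrate: 25.1 mg × (1519 mL / 400 mL) = 95.317 mg
casamino acids: 3.72 g × (1519 mL / 400 mL) = 14.127 g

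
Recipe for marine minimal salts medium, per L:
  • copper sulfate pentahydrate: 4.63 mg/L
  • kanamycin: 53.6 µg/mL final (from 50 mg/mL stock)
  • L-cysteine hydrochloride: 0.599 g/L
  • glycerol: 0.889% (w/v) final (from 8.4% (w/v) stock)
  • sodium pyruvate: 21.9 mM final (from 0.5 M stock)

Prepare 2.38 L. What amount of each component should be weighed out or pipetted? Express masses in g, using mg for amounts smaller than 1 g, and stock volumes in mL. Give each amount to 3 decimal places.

copper sulfate pentahydrate 11.019 mg; kanamycin 2.551 mL; L-cysteine hydrochloride 1.426 g; glycerol 251.883 mL; sodium pyruvate 104.244 mL

Scale factor relative to 1 L: 2.38.
copper sulfate pentahydrate: 4.63 mg/L × 2.38 L = 11.019 mg
kanamycin: V = C2·V2/C1 = 53.6 µg/mL × 2380 mL ÷ 50000 µg/mL = 2.551 mL
L-cysteine hydrochloride: 0.599 g/L × 2.38 L = 1.426 g
glycerol: dilute stock: 0.889% ÷ 8.4% × 2380 mL = 251.883 mL
sodium pyruvate: V = C2·V2/C1 = 21.9 mM × 2380 mL ÷ 500 mM = 104.244 mL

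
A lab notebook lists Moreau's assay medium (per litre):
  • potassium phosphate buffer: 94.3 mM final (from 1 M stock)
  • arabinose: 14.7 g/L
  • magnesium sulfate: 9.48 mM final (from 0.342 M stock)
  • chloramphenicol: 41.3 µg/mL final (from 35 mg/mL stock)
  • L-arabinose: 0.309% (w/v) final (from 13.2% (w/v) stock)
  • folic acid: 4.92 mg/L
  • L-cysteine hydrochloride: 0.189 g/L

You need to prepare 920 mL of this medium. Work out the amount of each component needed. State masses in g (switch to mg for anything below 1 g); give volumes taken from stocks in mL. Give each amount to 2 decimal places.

potassium phosphate buffer 86.76 mL; arabinose 13.52 g; magnesium sulfate 25.50 mL; chloramphenicol 1.09 mL; L-arabinose 21.54 mL; folic acid 4.53 mg; L-cysteine hydrochloride 173.88 mg

Scale factor relative to 1 L: 0.92.
potassium phosphate buffer: V = C2·V2/C1 = 94.3 mM × 920 mL ÷ 1000 mM = 86.76 mL
arabinose: 14.7 g/L × 0.92 L = 13.52 g
magnesium sulfate: C1V1 = C2V2 → 9.48 mM × 920 mL ÷ 342 mM = 25.50 mL
chloramphenicol: dilute stock: 41.3 µg/mL × 920 mL ÷ 35000 µg/mL = 1.09 mL
L-arabinose: C1V1 = C2V2 → 0.309% ÷ 13.2% × 920 mL = 21.54 mL
folic acid: 4.92 mg/L × 0.92 L = 4.53 mg
L-cysteine hydrochloride: 0.189 g/L × 0.92 L = 0.17388 g = 173.88 mg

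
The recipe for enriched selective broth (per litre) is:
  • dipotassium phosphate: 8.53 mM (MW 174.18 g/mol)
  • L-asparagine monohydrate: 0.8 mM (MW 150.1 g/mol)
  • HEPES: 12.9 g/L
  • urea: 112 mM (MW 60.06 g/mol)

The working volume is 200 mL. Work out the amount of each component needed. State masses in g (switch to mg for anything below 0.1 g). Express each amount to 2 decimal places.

Target volume = 200 mL = 0.2 L.
dipotassium phosphate: 8.53 mmol/L × 174.18 g/mol × 0.2 L ÷ 1000 = 0.30 g
L-asparagine monohydrate: 0.8 mmol/L × 150.1 mg/mmol × 0.2 L = 24.02 mg
HEPES: 12.9 g/L × 0.2 L = 2.58 g
urea: 112 mmol/L × 60.06 g/mol × 0.2 L ÷ 1000 = 1.35 g

dipotassium phosphate 0.30 g; L-asparagine monohydrate 24.02 mg; HEPES 2.58 g; urea 1.35 g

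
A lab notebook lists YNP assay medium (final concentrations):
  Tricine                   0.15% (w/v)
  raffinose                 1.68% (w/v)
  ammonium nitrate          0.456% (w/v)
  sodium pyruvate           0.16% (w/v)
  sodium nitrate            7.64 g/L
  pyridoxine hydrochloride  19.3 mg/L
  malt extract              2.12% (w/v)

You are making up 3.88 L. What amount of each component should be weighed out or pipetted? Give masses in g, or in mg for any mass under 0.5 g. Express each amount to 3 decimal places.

Scale factor relative to 1 L: 3.88.
Tricine: 0.15% w/v = 1.5 g/L → 1.5 × 3.88 L = 5.820 g
raffinose: 1.68% w/v = 16.8 g/L → 16.8 × 3.88 L = 65.184 g
ammonium nitrate: 0.456% w/v = 4.56 g/L → 4.56 × 3.88 L = 17.693 g
sodium pyruvate: 0.16 g per 100 mL × 3880 mL ÷ 100 = 6.208 g
sodium nitrate: 7.64 g/L × 3.88 L = 29.643 g
pyridoxine hydrochloride: 19.3 mg/L × 3.88 L = 74.884 mg
malt extract: 2.12% w/v = 21.2 g/L → 21.2 × 3.88 L = 82.256 g

Tricine 5.820 g; raffinose 65.184 g; ammonium nitrate 17.693 g; sodium pyruvate 6.208 g; sodium nitrate 29.643 g; pyridoxine hydrochloride 74.884 mg; malt extract 82.256 g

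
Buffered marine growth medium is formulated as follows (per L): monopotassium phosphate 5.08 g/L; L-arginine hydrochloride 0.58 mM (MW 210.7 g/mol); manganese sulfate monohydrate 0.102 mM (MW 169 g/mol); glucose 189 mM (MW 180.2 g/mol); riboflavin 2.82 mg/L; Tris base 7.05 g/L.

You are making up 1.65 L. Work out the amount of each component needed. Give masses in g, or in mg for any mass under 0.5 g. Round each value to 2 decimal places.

monopotassium phosphate 8.38 g; L-arginine hydrochloride 201.64 mg; manganese sulfate monohydrate 28.44 mg; glucose 56.20 g; riboflavin 4.65 mg; Tris base 11.63 g

Working volume: 1.65 L.
monopotassium phosphate: 5.08 g/L × 1.65 L = 8.38 g
L-arginine hydrochloride: 0.58 mmol/L × 210.7 mg/mmol × 1.65 L = 201.64 mg
manganese sulfate monohydrate: 0.102 mmol/L × 169 mg/mmol × 1.65 L = 28.44 mg
glucose: 189 mmol/L × 180.2 g/mol × 1.65 L ÷ 1000 = 56.20 g
riboflavin: 2.82 mg/L × 1.65 L = 4.65 mg
Tris base: 7.05 g/L × 1.65 L = 11.63 g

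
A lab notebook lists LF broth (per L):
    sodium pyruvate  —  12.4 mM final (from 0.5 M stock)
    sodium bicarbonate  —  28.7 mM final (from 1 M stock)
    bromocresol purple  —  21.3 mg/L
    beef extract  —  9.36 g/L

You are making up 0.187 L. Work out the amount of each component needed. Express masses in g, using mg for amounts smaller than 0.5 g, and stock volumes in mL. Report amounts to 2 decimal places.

Working volume: 0.187 L.
sodium pyruvate: dilute stock: 12.4 mM × 187 mL ÷ 500 mM = 4.64 mL
sodium bicarbonate: V = C2·V2/C1 = 28.7 mM × 187 mL ÷ 1000 mM = 5.37 mL
bromocresol purple: 21.3 mg/L × 0.187 L = 3.98 mg
beef extract: 9.36 g/L × 0.187 L = 1.75 g

sodium pyruvate 4.64 mL; sodium bicarbonate 5.37 mL; bromocresol purple 3.98 mg; beef extract 1.75 g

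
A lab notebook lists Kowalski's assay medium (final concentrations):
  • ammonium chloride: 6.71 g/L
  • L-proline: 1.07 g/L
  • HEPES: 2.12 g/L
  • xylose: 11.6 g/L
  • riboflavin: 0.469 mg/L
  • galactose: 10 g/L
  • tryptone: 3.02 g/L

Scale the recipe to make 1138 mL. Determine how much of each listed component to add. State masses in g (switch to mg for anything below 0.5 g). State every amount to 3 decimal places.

ammonium chloride 7.636 g; L-proline 1.218 g; HEPES 2.413 g; xylose 13.201 g; riboflavin 0.534 mg; galactose 11.380 g; tryptone 3.437 g

Working volume: 1138 mL = 1.138 L.
ammonium chloride: 6.71 g/L × 1.138 L = 7.636 g
L-proline: 1.07 g/L × 1.138 L = 1.218 g
HEPES: 2.12 g/L × 1.138 L = 2.413 g
xylose: 11.6 g/L × 1.138 L = 13.201 g
riboflavin: 0.469 mg/L × 1.138 L = 0.534 mg
galactose: 10 g/L × 1.138 L = 11.380 g
tryptone: 3.02 g/L × 1.138 L = 3.437 g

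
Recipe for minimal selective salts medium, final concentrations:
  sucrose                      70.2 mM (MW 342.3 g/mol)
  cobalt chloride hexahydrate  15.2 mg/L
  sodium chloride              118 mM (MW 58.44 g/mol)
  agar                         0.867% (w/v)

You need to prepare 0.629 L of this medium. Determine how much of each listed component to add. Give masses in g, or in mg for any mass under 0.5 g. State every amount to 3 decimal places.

Scale factor relative to 1 L: 0.629.
sucrose: 70.2 mmol/L × 342.3 g/mol × 0.629 L ÷ 1000 = 15.115 g
cobalt chloride hexahydrate: 15.2 mg/L × 0.629 L = 9.561 mg
sodium chloride: 118 mmol/L × 58.44 g/mol × 0.629 L ÷ 1000 = 4.338 g
agar: 0.867% w/v = 8.67 g/L → 8.67 × 0.629 L = 5.453 g

sucrose 15.115 g; cobalt chloride hexahydrate 9.561 mg; sodium chloride 4.338 g; agar 5.453 g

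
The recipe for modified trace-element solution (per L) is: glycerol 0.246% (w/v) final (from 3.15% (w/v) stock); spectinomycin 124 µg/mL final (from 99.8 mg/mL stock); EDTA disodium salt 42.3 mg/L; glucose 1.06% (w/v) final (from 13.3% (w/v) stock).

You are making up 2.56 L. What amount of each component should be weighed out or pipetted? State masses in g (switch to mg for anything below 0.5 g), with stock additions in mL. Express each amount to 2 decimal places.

glycerol 199.92 mL; spectinomycin 3.18 mL; EDTA disodium salt 108.29 mg; glucose 204.03 mL

Working volume: 2.56 L.
glycerol: V = C2·V2/C1 = 0.246% ÷ 3.15% × 2560 mL = 199.92 mL
spectinomycin: dilute stock: 124 µg/mL × 2560 mL ÷ 99800 µg/mL = 3.18 mL
EDTA disodium salt: 42.3 mg/L × 2.56 L = 108.29 mg
glucose: V = C2·V2/C1 = 1.06% ÷ 13.3% × 2560 mL = 204.03 mL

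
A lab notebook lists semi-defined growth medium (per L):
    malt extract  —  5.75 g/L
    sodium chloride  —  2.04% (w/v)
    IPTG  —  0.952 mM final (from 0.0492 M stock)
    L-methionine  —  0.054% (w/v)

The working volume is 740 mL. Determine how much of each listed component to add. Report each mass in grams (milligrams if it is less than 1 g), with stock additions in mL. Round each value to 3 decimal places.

malt extract 4.255 g; sodium chloride 15.096 g; IPTG 14.319 mL; L-methionine 399.600 mg

Scale factor relative to 1 L: 0.74.
malt extract: 5.75 g/L × 0.74 L = 4.255 g
sodium chloride: 2.04 g per 100 mL × 740 mL ÷ 100 = 15.096 g
IPTG: V = C2·V2/C1 = 0.952 mM × 740 mL ÷ 49.2 mM = 14.319 mL
L-methionine: 0.054 g per 100 mL × 740 mL ÷ 100 = 0.3996 g = 399.600 mg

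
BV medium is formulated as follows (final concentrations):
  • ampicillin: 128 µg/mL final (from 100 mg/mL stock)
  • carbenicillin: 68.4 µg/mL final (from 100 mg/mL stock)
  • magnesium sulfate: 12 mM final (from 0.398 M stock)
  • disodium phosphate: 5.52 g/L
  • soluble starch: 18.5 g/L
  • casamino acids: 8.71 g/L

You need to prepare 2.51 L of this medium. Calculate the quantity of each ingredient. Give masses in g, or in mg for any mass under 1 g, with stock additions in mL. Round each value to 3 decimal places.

Working volume: 2.51 L.
ampicillin: V = C2·V2/C1 = 128 µg/mL × 2510 mL ÷ 100000 µg/mL = 3.213 mL
carbenicillin: C1V1 = C2V2 → 68.4 µg/mL × 2510 mL ÷ 100000 µg/mL = 1.717 mL
magnesium sulfate: C1V1 = C2V2 → 12 mM × 2510 mL ÷ 398 mM = 75.678 mL
disodium phosphate: 5.52 g/L × 2.51 L = 13.855 g
soluble starch: 18.5 g/L × 2.51 L = 46.435 g
casamino acids: 8.71 g/L × 2.51 L = 21.862 g

ampicillin 3.213 mL; carbenicillin 1.717 mL; magnesium sulfate 75.678 mL; disodium phosphate 13.855 g; soluble starch 46.435 g; casamino acids 21.862 g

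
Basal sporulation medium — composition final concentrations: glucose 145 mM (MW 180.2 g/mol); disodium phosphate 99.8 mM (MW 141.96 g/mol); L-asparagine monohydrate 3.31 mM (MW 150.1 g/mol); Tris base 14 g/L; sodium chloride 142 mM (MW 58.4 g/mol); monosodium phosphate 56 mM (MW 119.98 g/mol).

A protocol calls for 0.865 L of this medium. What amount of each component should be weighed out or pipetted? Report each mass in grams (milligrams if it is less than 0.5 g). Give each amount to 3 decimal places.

glucose 22.602 g; disodium phosphate 12.255 g; L-asparagine monohydrate 429.759 mg; Tris base 12.110 g; sodium chloride 7.173 g; monosodium phosphate 5.812 g

Working volume: 0.865 L.
glucose: 145 mmol/L × 180.2 g/mol × 0.865 L ÷ 1000 = 22.602 g
disodium phosphate: 99.8 mmol/L × 141.96 g/mol × 0.865 L ÷ 1000 = 12.255 g
L-asparagine monohydrate: 3.31 mmol/L × 150.1 mg/mmol × 0.865 L = 429.759 mg
Tris base: 14 g/L × 0.865 L = 12.110 g
sodium chloride: 142 mmol/L × 58.4 g/mol × 0.865 L ÷ 1000 = 7.173 g
monosodium phosphate: 56 mmol/L × 119.98 g/mol × 0.865 L ÷ 1000 = 5.812 g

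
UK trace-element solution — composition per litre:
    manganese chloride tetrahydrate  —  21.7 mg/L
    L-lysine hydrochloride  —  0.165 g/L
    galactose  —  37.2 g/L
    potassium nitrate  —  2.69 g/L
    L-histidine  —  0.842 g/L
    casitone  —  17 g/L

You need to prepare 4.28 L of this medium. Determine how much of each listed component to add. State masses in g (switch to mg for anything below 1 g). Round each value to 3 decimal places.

manganese chloride tetrahydrate 92.876 mg; L-lysine hydrochloride 706.200 mg; galactose 159.216 g; potassium nitrate 11.513 g; L-histidine 3.604 g; casitone 72.760 g

Working volume: 4.28 L.
manganese chloride tetrahydrate: 21.7 mg/L × 4.28 L = 92.876 mg
L-lysine hydrochloride: 0.165 g/L × 4.28 L = 0.7062 g = 706.200 mg
galactose: 37.2 g/L × 4.28 L = 159.216 g
potassium nitrate: 2.69 g/L × 4.28 L = 11.513 g
L-histidine: 0.842 g/L × 4.28 L = 3.604 g
casitone: 17 g/L × 4.28 L = 72.760 g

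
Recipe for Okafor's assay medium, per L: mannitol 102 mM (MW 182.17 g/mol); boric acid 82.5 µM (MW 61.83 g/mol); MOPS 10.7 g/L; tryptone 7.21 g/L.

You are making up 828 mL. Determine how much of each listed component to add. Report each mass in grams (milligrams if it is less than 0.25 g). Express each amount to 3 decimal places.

mannitol 15.385 g; boric acid 4.224 mg; MOPS 8.860 g; tryptone 5.970 g

Scale factor relative to 1 L: 0.828.
mannitol: 102 mmol/L × 182.17 g/mol × 0.828 L ÷ 1000 = 15.385 g
boric acid: 82.5 µmol/L × 61.83 g/mol × 0.828 L ÷ 1000 = 4.224 mg
MOPS: 10.7 g/L × 0.828 L = 8.860 g
tryptone: 7.21 g/L × 0.828 L = 5.970 g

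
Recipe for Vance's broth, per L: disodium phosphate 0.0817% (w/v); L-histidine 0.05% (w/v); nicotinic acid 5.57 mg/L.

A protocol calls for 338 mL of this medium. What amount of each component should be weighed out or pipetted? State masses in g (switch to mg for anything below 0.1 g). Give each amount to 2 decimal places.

disodium phosphate 0.28 g; L-histidine 0.17 g; nicotinic acid 1.88 mg

Target volume = 338 mL = 0.338 L.
disodium phosphate: 0.0817 g per 100 mL × 338 mL ÷ 100 = 0.28 g
L-histidine: 0.05 g per 100 mL × 338 mL ÷ 100 = 0.17 g
nicotinic acid: 5.57 mg/L × 0.338 L = 1.88 mg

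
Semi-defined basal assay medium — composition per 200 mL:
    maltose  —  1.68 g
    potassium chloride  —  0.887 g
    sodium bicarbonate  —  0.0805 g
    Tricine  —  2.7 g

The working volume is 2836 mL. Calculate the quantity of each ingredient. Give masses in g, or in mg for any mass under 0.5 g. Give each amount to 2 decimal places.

maltose 23.82 g; potassium chloride 12.58 g; sodium bicarbonate 1.14 g; Tricine 38.29 g

Scale factor = 2836 mL / 200 mL = 14.18.
maltose: 1.68 g × (2836 mL / 200 mL) = 23.82 g
potassium chloride: 0.887 g × (2836 mL / 200 mL) = 12.58 g
sodium bicarbonate: 0.0805 g × (2836 mL / 200 mL) = 1.14 g
Tricine: 2.7 g × (2836 mL / 200 mL) = 38.29 g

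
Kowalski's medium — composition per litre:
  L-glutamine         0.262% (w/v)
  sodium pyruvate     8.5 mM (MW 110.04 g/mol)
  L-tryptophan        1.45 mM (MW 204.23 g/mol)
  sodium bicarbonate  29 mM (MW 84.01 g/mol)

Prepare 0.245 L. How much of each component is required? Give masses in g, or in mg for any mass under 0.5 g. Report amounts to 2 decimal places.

Scale factor relative to 1 L: 0.245.
L-glutamine: 0.262% w/v = 2.62 g/L → 2.62 × 0.245 L = 0.64 g
sodium pyruvate: 8.5 mmol/L × 110.04 mg/mmol × 0.245 L = 229.16 mg
L-tryptophan: 1.45 mmol/L × 204.23 mg/mmol × 0.245 L = 72.55 mg
sodium bicarbonate: 29 mmol/L × 84.01 g/mol × 0.245 L ÷ 1000 = 0.60 g

L-glutamine 0.64 g; sodium pyruvate 229.16 mg; L-tryptophan 72.55 mg; sodium bicarbonate 0.60 g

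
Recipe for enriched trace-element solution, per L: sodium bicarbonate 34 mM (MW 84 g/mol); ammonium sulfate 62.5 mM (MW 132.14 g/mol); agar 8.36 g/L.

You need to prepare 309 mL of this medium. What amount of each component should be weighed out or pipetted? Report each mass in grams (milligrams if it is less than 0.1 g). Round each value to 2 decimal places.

Target volume = 309 mL = 0.309 L.
sodium bicarbonate: 34 mmol/L × 84 g/mol × 0.309 L ÷ 1000 = 0.88 g
ammonium sulfate: 62.5 mmol/L × 132.14 g/mol × 0.309 L ÷ 1000 = 2.55 g
agar: 8.36 g/L × 0.309 L = 2.58 g

sodium bicarbonate 0.88 g; ammonium sulfate 2.55 g; agar 2.58 g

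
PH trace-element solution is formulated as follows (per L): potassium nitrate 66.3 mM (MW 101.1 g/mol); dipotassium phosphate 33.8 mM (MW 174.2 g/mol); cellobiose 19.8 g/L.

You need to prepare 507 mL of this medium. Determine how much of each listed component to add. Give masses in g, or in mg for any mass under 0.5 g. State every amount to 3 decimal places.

Working volume: 507 mL = 0.507 L.
potassium nitrate: 66.3 mmol/L × 101.1 g/mol × 0.507 L ÷ 1000 = 3.398 g
dipotassium phosphate: 33.8 mmol/L × 174.2 g/mol × 0.507 L ÷ 1000 = 2.985 g
cellobiose: 19.8 g/L × 0.507 L = 10.039 g

potassium nitrate 3.398 g; dipotassium phosphate 2.985 g; cellobiose 10.039 g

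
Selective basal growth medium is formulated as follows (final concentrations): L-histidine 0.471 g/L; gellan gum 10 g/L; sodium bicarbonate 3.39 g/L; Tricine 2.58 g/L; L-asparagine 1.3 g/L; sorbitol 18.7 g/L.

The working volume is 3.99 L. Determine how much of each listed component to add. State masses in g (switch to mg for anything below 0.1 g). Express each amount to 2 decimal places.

L-histidine 1.88 g; gellan gum 39.90 g; sodium bicarbonate 13.53 g; Tricine 10.29 g; L-asparagine 5.19 g; sorbitol 74.61 g

Scale factor relative to 1 L: 3.99.
L-histidine: 0.471 g/L × 3.99 L = 1.88 g
gellan gum: 10 g/L × 3.99 L = 39.90 g
sodium bicarbonate: 3.39 g/L × 3.99 L = 13.53 g
Tricine: 2.58 g/L × 3.99 L = 10.29 g
L-asparagine: 1.3 g/L × 3.99 L = 5.19 g
sorbitol: 18.7 g/L × 3.99 L = 74.61 g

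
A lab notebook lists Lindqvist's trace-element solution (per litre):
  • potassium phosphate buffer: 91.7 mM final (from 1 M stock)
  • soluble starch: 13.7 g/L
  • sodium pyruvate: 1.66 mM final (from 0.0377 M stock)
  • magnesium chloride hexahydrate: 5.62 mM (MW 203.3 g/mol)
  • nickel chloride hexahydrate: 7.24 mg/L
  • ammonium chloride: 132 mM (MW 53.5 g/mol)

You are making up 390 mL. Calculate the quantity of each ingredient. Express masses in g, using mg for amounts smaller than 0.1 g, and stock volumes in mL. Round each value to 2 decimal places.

Target volume = 390 mL = 0.39 L.
potassium phosphate buffer: C1V1 = C2V2 → 91.7 mM × 390 mL ÷ 1000 mM = 35.76 mL
soluble starch: 13.7 g/L × 0.39 L = 5.34 g
sodium pyruvate: V = C2·V2/C1 = 1.66 mM × 390 mL ÷ 37.7 mM = 17.17 mL
magnesium chloride hexahydrate: 5.62 mmol/L × 203.3 g/mol × 0.39 L ÷ 1000 = 0.45 g
nickel chloride hexahydrate: 7.24 mg/L × 0.39 L = 2.82 mg
ammonium chloride: 132 mmol/L × 53.5 g/mol × 0.39 L ÷ 1000 = 2.75 g

potassium phosphate buffer 35.76 mL; soluble starch 5.34 g; sodium pyruvate 17.17 mL; magnesium chloride hexahydrate 0.45 g; nickel chloride hexahydrate 2.82 mg; ammonium chloride 2.75 g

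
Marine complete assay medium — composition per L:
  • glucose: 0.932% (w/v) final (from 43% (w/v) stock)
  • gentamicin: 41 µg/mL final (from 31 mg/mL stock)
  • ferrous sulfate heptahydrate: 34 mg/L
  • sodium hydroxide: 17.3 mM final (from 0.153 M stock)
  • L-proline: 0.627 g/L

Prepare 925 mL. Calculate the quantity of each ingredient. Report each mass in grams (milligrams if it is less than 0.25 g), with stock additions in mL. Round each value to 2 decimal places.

Scale factor relative to 1 L: 0.925.
glucose: dilute stock: 0.932% ÷ 43% × 925 mL = 20.05 mL
gentamicin: C1V1 = C2V2 → 41 µg/mL × 925 mL ÷ 31000 µg/mL = 1.22 mL
ferrous sulfate heptahydrate: 34 mg/L × 0.925 L = 31.45 mg
sodium hydroxide: V = C2·V2/C1 = 17.3 mM × 925 mL ÷ 153 mM = 104.59 mL
L-proline: 0.627 g/L × 0.925 L = 0.58 g

glucose 20.05 mL; gentamicin 1.22 mL; ferrous sulfate heptahydrate 31.45 mg; sodium hydroxide 104.59 mL; L-proline 0.58 g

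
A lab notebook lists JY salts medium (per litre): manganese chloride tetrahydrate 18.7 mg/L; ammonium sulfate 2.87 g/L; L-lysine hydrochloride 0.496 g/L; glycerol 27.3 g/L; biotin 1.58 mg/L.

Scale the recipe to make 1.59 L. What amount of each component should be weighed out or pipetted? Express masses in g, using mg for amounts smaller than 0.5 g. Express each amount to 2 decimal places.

manganese chloride tetrahydrate 29.73 mg; ammonium sulfate 4.56 g; L-lysine hydrochloride 0.79 g; glycerol 43.41 g; biotin 2.51 mg

Scale factor relative to 1 L: 1.59.
manganese chloride tetrahydrate: 18.7 mg/L × 1.59 L = 29.73 mg
ammonium sulfate: 2.87 g/L × 1.59 L = 4.56 g
L-lysine hydrochloride: 0.496 g/L × 1.59 L = 0.79 g
glycerol: 27.3 g/L × 1.59 L = 43.41 g
biotin: 1.58 mg/L × 1.59 L = 2.51 mg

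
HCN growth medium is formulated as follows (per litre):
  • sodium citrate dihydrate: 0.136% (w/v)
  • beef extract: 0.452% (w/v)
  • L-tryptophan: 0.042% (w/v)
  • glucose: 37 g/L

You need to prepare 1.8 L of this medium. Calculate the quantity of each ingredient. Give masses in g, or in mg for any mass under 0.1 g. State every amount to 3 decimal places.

Working volume: 1.8 L.
sodium citrate dihydrate: 0.136 g per 100 mL × 1800 mL ÷ 100 = 2.448 g
beef extract: 0.452% w/v = 4.52 g/L → 4.52 × 1.8 L = 8.136 g
L-tryptophan: 0.042% w/v = 0.42 g/L → 0.42 × 1.8 L = 0.756 g
glucose: 37 g/L × 1.8 L = 66.600 g

sodium citrate dihydrate 2.448 g; beef extract 8.136 g; L-tryptophan 0.756 g; glucose 66.600 g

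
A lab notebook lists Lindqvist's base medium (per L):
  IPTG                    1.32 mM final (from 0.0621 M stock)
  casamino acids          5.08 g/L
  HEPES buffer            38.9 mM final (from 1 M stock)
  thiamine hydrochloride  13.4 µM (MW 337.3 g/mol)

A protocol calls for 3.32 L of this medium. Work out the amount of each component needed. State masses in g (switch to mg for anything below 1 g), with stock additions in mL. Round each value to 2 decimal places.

Working volume: 3.32 L.
IPTG: C1V1 = C2V2 → 1.32 mM × 3320 mL ÷ 62.1 mM = 70.57 mL
casamino acids: 5.08 g/L × 3.32 L = 16.87 g
HEPES buffer: dilute stock: 38.9 mM × 3320 mL ÷ 1000 mM = 129.15 mL
thiamine hydrochloride: 13.4 µmol/L × 337.3 g/mol × 3.32 L ÷ 1000 = 15.01 mg

IPTG 70.57 mL; casamino acids 16.87 g; HEPES buffer 129.15 mL; thiamine hydrochloride 15.01 mg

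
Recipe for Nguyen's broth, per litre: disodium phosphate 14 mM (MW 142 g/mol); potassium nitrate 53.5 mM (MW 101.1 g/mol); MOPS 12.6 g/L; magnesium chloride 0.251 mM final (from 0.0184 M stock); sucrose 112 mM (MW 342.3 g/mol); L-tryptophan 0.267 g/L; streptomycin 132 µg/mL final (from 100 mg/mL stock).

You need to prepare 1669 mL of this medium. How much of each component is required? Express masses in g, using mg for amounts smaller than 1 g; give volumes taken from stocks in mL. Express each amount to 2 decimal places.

Working volume: 1669 mL = 1.669 L.
disodium phosphate: 14 mmol/L × 142 g/mol × 1.669 L ÷ 1000 = 3.32 g
potassium nitrate: 53.5 mmol/L × 101.1 g/mol × 1.669 L ÷ 1000 = 9.03 g
MOPS: 12.6 g/L × 1.669 L = 21.03 g
magnesium chloride: dilute stock: 0.251 mM × 1669 mL ÷ 18.4 mM = 22.77 mL
sucrose: 112 mmol/L × 342.3 g/mol × 1.669 L ÷ 1000 = 63.99 g
L-tryptophan: 0.267 g/L × 1.669 L = 0.445623 g = 445.62 mg
streptomycin: V = C2·V2/C1 = 132 µg/mL × 1669 mL ÷ 100000 µg/mL = 2.20 mL

disodium phosphate 3.32 g; potassium nitrate 9.03 g; MOPS 21.03 g; magnesium chloride 22.77 mL; sucrose 63.99 g; L-tryptophan 445.62 mg; streptomycin 2.20 mL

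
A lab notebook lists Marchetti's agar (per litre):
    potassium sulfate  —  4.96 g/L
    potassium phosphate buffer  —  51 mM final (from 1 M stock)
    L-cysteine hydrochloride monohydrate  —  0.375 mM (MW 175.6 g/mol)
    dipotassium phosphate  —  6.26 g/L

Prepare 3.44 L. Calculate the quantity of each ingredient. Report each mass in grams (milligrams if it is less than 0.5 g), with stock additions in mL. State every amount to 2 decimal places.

potassium sulfate 17.06 g; potassium phosphate buffer 175.44 mL; L-cysteine hydrochloride monohydrate 226.52 mg; dipotassium phosphate 21.53 g

Scale factor relative to 1 L: 3.44.
potassium sulfate: 4.96 g/L × 3.44 L = 17.06 g
potassium phosphate buffer: V = C2·V2/C1 = 51 mM × 3440 mL ÷ 1000 mM = 175.44 mL
L-cysteine hydrochloride monohydrate: 0.375 mmol/L × 175.6 mg/mmol × 3.44 L = 226.52 mg
dipotassium phosphate: 6.26 g/L × 3.44 L = 21.53 g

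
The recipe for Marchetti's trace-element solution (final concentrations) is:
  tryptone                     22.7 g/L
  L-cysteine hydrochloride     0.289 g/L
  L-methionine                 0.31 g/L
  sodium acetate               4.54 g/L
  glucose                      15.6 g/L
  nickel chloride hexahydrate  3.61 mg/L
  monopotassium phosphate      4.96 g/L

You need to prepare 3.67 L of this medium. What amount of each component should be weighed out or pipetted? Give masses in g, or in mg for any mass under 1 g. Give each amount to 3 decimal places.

Working volume: 3.67 L.
tryptone: 22.7 g/L × 3.67 L = 83.309 g
L-cysteine hydrochloride: 0.289 g/L × 3.67 L = 1.061 g
L-methionine: 0.31 g/L × 3.67 L = 1.138 g
sodium acetate: 4.54 g/L × 3.67 L = 16.662 g
glucose: 15.6 g/L × 3.67 L = 57.252 g
nickel chloride hexahydrate: 3.61 mg/L × 3.67 L = 13.249 mg
monopotassium phosphate: 4.96 g/L × 3.67 L = 18.203 g

tryptone 83.309 g; L-cysteine hydrochloride 1.061 g; L-methionine 1.138 g; sodium acetate 16.662 g; glucose 57.252 g; nickel chloride hexahydrate 13.249 mg; monopotassium phosphate 18.203 g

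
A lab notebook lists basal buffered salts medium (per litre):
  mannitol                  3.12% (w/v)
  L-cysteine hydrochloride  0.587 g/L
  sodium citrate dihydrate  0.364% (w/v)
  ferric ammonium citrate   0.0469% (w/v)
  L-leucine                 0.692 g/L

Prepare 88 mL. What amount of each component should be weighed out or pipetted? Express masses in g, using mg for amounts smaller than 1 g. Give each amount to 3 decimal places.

Working volume: 88 mL = 0.088 L.
mannitol: 3.12% w/v = 31.2 g/L → 31.2 × 0.088 L = 2.746 g
L-cysteine hydrochloride: 0.587 g/L × 0.088 L = 0.051656 g = 51.656 mg
sodium citrate dihydrate: 0.364 g per 100 mL × 88 mL ÷ 100 = 0.32032 g = 320.320 mg
ferric ammonium citrate: 0.0469% w/v = 0.469 g/L → 0.469 × 0.088 L = 0.041272 g = 41.272 mg
L-leucine: 0.692 g/L × 0.088 L = 0.060896 g = 60.896 mg

mannitol 2.746 g; L-cysteine hydrochloride 51.656 mg; sodium citrate dihydrate 320.320 mg; ferric ammonium citrate 41.272 mg; L-leucine 60.896 mg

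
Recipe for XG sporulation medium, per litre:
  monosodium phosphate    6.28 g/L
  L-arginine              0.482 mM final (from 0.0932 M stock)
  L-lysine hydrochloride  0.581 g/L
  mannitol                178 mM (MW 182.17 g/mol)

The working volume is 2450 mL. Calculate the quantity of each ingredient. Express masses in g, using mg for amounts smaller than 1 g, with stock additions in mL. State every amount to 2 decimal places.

Working volume: 2450 mL = 2.45 L.
monosodium phosphate: 6.28 g/L × 2.45 L = 15.39 g
L-arginine: V = C2·V2/C1 = 0.482 mM × 2450 mL ÷ 93.2 mM = 12.67 mL
L-lysine hydrochloride: 0.581 g/L × 2.45 L = 1.42 g
mannitol: 178 mmol/L × 182.17 g/mol × 2.45 L ÷ 1000 = 79.44 g

monosodium phosphate 15.39 g; L-arginine 12.67 mL; L-lysine hydrochloride 1.42 g; mannitol 79.44 g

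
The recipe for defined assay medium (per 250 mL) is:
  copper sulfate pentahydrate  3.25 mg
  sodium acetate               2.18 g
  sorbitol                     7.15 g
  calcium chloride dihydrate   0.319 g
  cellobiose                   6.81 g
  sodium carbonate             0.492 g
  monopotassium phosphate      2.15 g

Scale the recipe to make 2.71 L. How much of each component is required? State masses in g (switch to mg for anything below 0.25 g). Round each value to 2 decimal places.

copper sulfate pentahydrate 35.23 mg; sodium acetate 23.63 g; sorbitol 77.51 g; calcium chloride dihydrate 3.46 g; cellobiose 73.82 g; sodium carbonate 5.33 g; monopotassium phosphate 23.31 g

Ratio of target to recipe volume: 2710 / 250 = 10.84.
copper sulfate pentahydrate: 3.25 mg × (2710 mL / 250 mL) = 35.23 mg
sodium acetate: 2.18 g × (2710 mL / 250 mL) = 23.63 g
sorbitol: 7.15 g × (2710 mL / 250 mL) = 77.51 g
calcium chloride dihydrate: 0.319 g × (2710 mL / 250 mL) = 3.46 g
cellobiose: 6.81 g × (2710 mL / 250 mL) = 73.82 g
sodium carbonate: 0.492 g × (2710 mL / 250 mL) = 5.33 g
monopotassium phosphate: 2.15 g × (2710 mL / 250 mL) = 23.31 g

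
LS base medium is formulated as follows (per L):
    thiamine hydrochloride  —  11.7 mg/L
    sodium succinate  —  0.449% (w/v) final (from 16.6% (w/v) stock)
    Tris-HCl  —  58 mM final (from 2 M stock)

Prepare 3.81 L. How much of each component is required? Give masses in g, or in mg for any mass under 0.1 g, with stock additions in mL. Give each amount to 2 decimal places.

thiamine hydrochloride 44.58 mg; sodium succinate 103.05 mL; Tris-HCl 110.49 mL

Working volume: 3.81 L.
thiamine hydrochloride: 11.7 mg/L × 3.81 L = 44.58 mg
sodium succinate: C1V1 = C2V2 → 0.449% ÷ 16.6% × 3810 mL = 103.05 mL
Tris-HCl: dilute stock: 58 mM × 3810 mL ÷ 2000 mM = 110.49 mL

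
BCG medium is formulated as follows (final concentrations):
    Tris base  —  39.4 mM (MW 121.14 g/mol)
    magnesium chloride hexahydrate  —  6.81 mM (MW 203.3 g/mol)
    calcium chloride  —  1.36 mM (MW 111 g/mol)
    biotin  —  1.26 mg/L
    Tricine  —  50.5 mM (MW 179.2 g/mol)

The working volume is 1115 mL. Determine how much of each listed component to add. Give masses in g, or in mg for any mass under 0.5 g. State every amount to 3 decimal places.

Working volume: 1115 mL = 1.115 L.
Tris base: 39.4 mmol/L × 121.14 g/mol × 1.115 L ÷ 1000 = 5.322 g
magnesium chloride hexahydrate: 6.81 mmol/L × 203.3 g/mol × 1.115 L ÷ 1000 = 1.544 g
calcium chloride: 1.36 mmol/L × 111 mg/mmol × 1.115 L = 168.320 mg
biotin: 1.26 mg/L × 1.115 L = 1.405 mg
Tricine: 50.5 mmol/L × 179.2 g/mol × 1.115 L ÷ 1000 = 10.090 g

Tris base 5.322 g; magnesium chloride hexahydrate 1.544 g; calcium chloride 168.320 mg; biotin 1.405 mg; Tricine 10.090 g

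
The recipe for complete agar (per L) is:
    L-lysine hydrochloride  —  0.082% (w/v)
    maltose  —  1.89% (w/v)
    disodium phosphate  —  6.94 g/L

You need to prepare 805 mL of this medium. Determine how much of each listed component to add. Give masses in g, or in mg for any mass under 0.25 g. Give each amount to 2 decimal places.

L-lysine hydrochloride 0.66 g; maltose 15.21 g; disodium phosphate 5.59 g

Scale factor relative to 1 L: 0.805.
L-lysine hydrochloride: 0.082 g per 100 mL × 805 mL ÷ 100 = 0.66 g
maltose: 1.89 g per 100 mL × 805 mL ÷ 100 = 15.21 g
disodium phosphate: 6.94 g/L × 0.805 L = 5.59 g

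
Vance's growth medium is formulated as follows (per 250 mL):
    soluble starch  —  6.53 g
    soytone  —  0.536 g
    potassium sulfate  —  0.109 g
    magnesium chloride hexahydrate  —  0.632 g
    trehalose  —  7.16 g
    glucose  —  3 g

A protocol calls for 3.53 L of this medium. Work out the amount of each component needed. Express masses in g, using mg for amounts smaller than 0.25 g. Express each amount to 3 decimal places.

soluble starch 92.204 g; soytone 7.568 g; potassium sulfate 1.539 g; magnesium chloride hexahydrate 8.924 g; trehalose 101.099 g; glucose 42.360 g

Ratio of target to recipe volume: 3530 / 250 = 14.12.
soluble starch: 6.53 g × (3530 mL / 250 mL) = 92.204 g
soytone: 0.536 g × (3530 mL / 250 mL) = 7.568 g
potassium sulfate: 0.109 g × (3530 mL / 250 mL) = 1.539 g
magnesium chloride hexahydrate: 0.632 g × (3530 mL / 250 mL) = 8.924 g
trehalose: 7.16 g × (3530 mL / 250 mL) = 101.099 g
glucose: 3 g × (3530 mL / 250 mL) = 42.360 g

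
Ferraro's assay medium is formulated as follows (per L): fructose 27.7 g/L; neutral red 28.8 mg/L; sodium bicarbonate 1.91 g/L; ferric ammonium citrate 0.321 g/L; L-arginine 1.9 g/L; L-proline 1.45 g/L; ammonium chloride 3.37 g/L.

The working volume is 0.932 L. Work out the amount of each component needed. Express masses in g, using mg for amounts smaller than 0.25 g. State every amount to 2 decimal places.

fructose 25.82 g; neutral red 26.84 mg; sodium bicarbonate 1.78 g; ferric ammonium citrate 0.30 g; L-arginine 1.77 g; L-proline 1.35 g; ammonium chloride 3.14 g

Scale factor relative to 1 L: 0.932.
fructose: 27.7 g/L × 0.932 L = 25.82 g
neutral red: 28.8 mg/L × 0.932 L = 26.84 mg
sodium bicarbonate: 1.91 g/L × 0.932 L = 1.78 g
ferric ammonium citrate: 0.321 g/L × 0.932 L = 0.30 g
L-arginine: 1.9 g/L × 0.932 L = 1.77 g
L-proline: 1.45 g/L × 0.932 L = 1.35 g
ammonium chloride: 3.37 g/L × 0.932 L = 3.14 g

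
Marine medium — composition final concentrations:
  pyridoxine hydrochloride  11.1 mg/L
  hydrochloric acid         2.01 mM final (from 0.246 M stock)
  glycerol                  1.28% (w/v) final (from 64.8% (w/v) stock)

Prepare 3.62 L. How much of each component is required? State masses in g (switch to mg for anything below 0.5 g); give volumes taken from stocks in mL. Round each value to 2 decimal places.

pyridoxine hydrochloride 40.18 mg; hydrochloric acid 29.58 mL; glycerol 71.51 mL

Scale factor relative to 1 L: 3.62.
pyridoxine hydrochloride: 11.1 mg/L × 3.62 L = 40.18 mg
hydrochloric acid: C1V1 = C2V2 → 2.01 mM × 3620 mL ÷ 246 mM = 29.58 mL
glycerol: V = C2·V2/C1 = 1.28% ÷ 64.8% × 3620 mL = 71.51 mL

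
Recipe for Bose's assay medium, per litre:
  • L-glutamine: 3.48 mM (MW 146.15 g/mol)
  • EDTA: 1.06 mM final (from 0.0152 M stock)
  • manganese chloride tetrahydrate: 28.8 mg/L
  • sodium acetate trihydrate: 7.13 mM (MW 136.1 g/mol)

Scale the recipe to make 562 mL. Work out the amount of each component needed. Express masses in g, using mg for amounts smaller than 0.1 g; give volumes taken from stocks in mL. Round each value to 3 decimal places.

Working volume: 562 mL = 0.562 L.
L-glutamine: 3.48 mmol/L × 146.15 g/mol × 0.562 L ÷ 1000 = 0.286 g
EDTA: dilute stock: 1.06 mM × 562 mL ÷ 15.2 mM = 39.192 mL
manganese chloride tetrahydrate: 28.8 mg/L × 0.562 L = 16.186 mg
sodium acetate trihydrate: 7.13 mmol/L × 136.1 g/mol × 0.562 L ÷ 1000 = 0.545 g

L-glutamine 0.286 g; EDTA 39.192 mL; manganese chloride tetrahydrate 16.186 mg; sodium acetate trihydrate 0.545 g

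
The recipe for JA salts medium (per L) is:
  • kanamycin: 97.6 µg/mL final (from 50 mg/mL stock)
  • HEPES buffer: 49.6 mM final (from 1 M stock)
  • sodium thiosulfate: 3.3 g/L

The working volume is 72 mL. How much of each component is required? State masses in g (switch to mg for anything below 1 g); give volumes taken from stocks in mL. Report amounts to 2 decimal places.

kanamycin 0.14 mL; HEPES buffer 3.57 mL; sodium thiosulfate 237.60 mg

Target volume = 72 mL = 0.072 L.
kanamycin: C1V1 = C2V2 → 97.6 µg/mL × 72 mL ÷ 50000 µg/mL = 0.14 mL
HEPES buffer: dilute stock: 49.6 mM × 72 mL ÷ 1000 mM = 3.57 mL
sodium thiosulfate: 3.3 g/L × 0.072 L = 0.2376 g = 237.60 mg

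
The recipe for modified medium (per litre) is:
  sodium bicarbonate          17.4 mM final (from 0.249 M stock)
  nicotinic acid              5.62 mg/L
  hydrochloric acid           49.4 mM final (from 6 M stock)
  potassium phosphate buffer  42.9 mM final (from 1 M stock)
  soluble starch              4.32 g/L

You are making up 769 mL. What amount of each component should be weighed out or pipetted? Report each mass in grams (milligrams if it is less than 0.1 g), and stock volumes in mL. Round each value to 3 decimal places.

Scale factor relative to 1 L: 0.769.
sodium bicarbonate: V = C2·V2/C1 = 17.4 mM × 769 mL ÷ 249 mM = 53.737 mL
nicotinic acid: 5.62 mg/L × 0.769 L = 4.322 mg
hydrochloric acid: C1V1 = C2V2 → 49.4 mM × 769 mL ÷ 6000 mM = 6.331 mL
potassium phosphate buffer: dilute stock: 42.9 mM × 769 mL ÷ 1000 mM = 32.990 mL
soluble starch: 4.32 g/L × 0.769 L = 3.322 g

sodium bicarbonate 53.737 mL; nicotinic acid 4.322 mg; hydrochloric acid 6.331 mL; potassium phosphate buffer 32.990 mL; soluble starch 3.322 g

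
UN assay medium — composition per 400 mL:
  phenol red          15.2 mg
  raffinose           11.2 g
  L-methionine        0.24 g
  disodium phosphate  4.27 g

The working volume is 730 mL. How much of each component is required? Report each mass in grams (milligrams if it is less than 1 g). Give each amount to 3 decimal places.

Scale factor = 730 mL / 400 mL = 1.825.
phenol red: 15.2 mg × (730 mL / 400 mL) = 27.740 mg
raffinose: 11.2 g × (730 mL / 400 mL) = 20.440 g
L-methionine: 0.24 g × (730 mL / 400 mL) = 0.438 g = 438.000 mg
disodium phosphate: 4.27 g × (730 mL / 400 mL) = 7.793 g

phenol red 27.740 mg; raffinose 20.440 g; L-methionine 438.000 mg; disodium phosphate 7.793 g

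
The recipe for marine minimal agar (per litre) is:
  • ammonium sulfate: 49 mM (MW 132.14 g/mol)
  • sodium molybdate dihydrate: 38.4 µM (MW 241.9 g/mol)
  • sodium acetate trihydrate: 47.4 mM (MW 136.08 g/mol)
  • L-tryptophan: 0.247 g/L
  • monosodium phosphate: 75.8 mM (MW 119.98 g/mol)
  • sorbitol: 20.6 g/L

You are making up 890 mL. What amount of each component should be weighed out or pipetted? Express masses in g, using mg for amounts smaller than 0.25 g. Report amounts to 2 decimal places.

ammonium sulfate 5.76 g; sodium molybdate dihydrate 8.27 mg; sodium acetate trihydrate 5.74 g; L-tryptophan 219.83 mg; monosodium phosphate 8.09 g; sorbitol 18.33 g

Target volume = 890 mL = 0.89 L.
ammonium sulfate: 49 mmol/L × 132.14 g/mol × 0.89 L ÷ 1000 = 5.76 g
sodium molybdate dihydrate: 38.4 µmol/L × 241.9 g/mol × 0.89 L ÷ 1000 = 8.27 mg
sodium acetate trihydrate: 47.4 mmol/L × 136.08 g/mol × 0.89 L ÷ 1000 = 5.74 g
L-tryptophan: 0.247 g/L × 0.89 L = 0.21983 g = 219.83 mg
monosodium phosphate: 75.8 mmol/L × 119.98 g/mol × 0.89 L ÷ 1000 = 8.09 g
sorbitol: 20.6 g/L × 0.89 L = 18.33 g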